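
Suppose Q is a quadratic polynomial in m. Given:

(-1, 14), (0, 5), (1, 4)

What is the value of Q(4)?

Write Q(m) = am² + bm + c; the 3 given values yield a linear system in the 3 coefficients.
Solving, Q(m) = 4m² - 5m + 5.
Then Q(4) = 49.

49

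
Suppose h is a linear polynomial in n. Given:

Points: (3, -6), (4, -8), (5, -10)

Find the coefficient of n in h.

-2

First differences: -2, -2.
Level-1 differences are constant, so h has degree 1.
Fitting a degree-1 polynomial gives h(n) = -2n.
The coefficient of n is -2.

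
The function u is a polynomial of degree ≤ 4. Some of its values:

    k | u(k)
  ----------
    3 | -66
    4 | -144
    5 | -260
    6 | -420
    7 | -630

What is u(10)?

-1620

Write u(k) = ak^4 + bk³ + ck² + dk + e; the 5 given values yield a linear system in the 5 coefficients.
Solving, the leading coefficient vanishes, and u(k) = -k³ - 7k² + 8k.
Then u(10) = -1620.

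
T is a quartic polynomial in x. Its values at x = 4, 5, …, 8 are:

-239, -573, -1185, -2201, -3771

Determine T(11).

-13665

Write T(x) = ax^4 + bx³ + cx² + dx + e; the 5 given values yield a linear system in the 5 coefficients.
Solving, T(x) = -x^4 + x³ - 3x² + x - 3.
Then T(11) = -13665.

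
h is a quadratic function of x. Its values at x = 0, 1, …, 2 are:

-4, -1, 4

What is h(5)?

31

Write h(x) = ax² + bx + c; the 3 given values yield a linear system in the 3 coefficients.
Solving, h(x) = x² + 2x - 4.
Then h(5) = 31.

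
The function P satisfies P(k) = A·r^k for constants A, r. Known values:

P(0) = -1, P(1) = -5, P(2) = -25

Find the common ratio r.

Consecutive ratio: -5/(-1) = 5, and -25/(-5) = 5, so r = 5.
Then A·5^0 = -1 gives A = -1, and P(k) = -1·5^k.

5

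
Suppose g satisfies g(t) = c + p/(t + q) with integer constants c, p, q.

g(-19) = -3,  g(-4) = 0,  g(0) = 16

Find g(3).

(g(t) − c)(t + q) = p for each data point; the three points give a linear system in c and q, then p follows.
Solving: c = -4, q = -1, p = -20, so g(t) = -4 − 20/(t − 1).
Then g(3) = -4 − 20/2 = -14.

-14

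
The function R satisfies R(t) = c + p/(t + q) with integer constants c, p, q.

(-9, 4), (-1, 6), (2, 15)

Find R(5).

(R(t) − c)(t + q) = p for each data point; the three points give a linear system in c and q, then p follows.
Solving: c = 3, q = -3, p = -12, so R(t) = 3 − 12/(t − 3).
Then R(5) = 3 − 12/2 = -3.

-3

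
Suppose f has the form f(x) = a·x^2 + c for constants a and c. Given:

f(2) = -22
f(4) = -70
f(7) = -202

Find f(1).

From f(2) = -22 and f(4) = -70: 4a + c = -22 and 16a + c = -70.
Subtracting: 12a = -48, so a = -4; then c = -22 − (-4)·4 = -6.
So f(x) = -4x² − 6, and f(1) = -10.

-10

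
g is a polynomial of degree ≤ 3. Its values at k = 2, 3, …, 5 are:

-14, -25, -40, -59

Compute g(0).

First differences: -11, -15, -19. Second differences: -4, -4.
Level-2 differences are constant, so g has degree 2.
Fitting a degree-2 polynomial gives g(k) = -2k² - k - 4.
Then g(0) = -4.

-4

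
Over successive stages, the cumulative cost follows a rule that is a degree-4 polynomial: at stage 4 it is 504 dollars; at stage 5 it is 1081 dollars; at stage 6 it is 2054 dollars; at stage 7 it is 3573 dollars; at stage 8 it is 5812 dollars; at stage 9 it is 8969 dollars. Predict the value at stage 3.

Write the value at n as T(n).
First differences: 577, 973, 1519, 2239, 3157. Second differences: 396, 546, 720, 918. Third differences: 150, 174, 198. Fourth differences: 24, 24.
Level-4 differences are constant, so T has degree 4.
Fitting a degree-4 polynomial gives T(n) = n^4 + 3n³ + 2n² + 7n - 4.
Then T(3) = 197.

197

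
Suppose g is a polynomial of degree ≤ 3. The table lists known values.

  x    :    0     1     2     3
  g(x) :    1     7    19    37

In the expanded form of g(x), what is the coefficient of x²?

3

Write g(x) = ax³ + bx² + cx + d; the 4 given values yield a linear system in the 4 coefficients.
Solving, the leading coefficient vanishes, and g(x) = 3x² + 3x + 1.
The coefficient of x² is 3.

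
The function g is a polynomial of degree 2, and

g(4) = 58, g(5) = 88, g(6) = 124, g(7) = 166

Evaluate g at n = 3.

Write g(n) = an² + bn + c; the 4 given values yield a linear system in the 3 coefficients.
Solving, g(n) = 3n² + 3n - 2.
Then g(3) = 34.

34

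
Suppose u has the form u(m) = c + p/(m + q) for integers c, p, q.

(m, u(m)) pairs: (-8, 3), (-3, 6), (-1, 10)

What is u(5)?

(u(m) − c)(m + q) = p for each data point; the three points give a linear system in c and q, then p follows.
Solving: c = 0, q = -2, p = -30, so u(m) = -30/(m − 2).
Then u(5) = 0 − 30/3 = -10.

-10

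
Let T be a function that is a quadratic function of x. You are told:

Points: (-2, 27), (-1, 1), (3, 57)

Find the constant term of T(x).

-9

Write T(x) = ax² + bx + c; the 3 given values yield a linear system in the 3 coefficients.
Solving, T(x) = 8x² - 2x - 9.
The constant term is T(0) = -9.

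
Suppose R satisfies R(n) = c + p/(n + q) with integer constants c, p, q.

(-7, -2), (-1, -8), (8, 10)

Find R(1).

(R(n) − c)(n + q) = p for each data point; the three points give a linear system in c and q, then p follows.
Solving: c = 2, q = -3, p = 40, so R(n) = 2 + 40/(n − 3).
Then R(1) = 2 + 40/(-2) = -18.

-18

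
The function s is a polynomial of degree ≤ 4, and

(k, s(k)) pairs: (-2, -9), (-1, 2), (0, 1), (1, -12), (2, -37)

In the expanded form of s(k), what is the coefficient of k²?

-6

First differences: 11, -1, -13, -25. Second differences: -12, -12, -12.
Level-2 differences are constant, so s has degree 2.
Fitting a degree-2 polynomial gives s(k) = -6k² - 7k + 1.
The coefficient of k² is -6.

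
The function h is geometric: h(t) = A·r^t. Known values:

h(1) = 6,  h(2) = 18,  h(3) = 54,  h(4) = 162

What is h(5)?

486

Consecutive ratio: 18/6 = 3, and 54/18 = 3, so r = 3.
Then A·3^1 = 6 gives A = 2, and h(t) = 2·3^t.
h(5) = 2·3^5 = 486.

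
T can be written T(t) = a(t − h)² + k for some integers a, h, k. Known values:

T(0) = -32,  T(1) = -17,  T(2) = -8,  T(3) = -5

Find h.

3

First differences 15, 9, 3; second difference -6 = 2a, so a = -3.
Expanding, the t-coefficient is −2ah = 6h; matching it to the data gives h = 3, and then k = -5.
So T(t) = -3(t − 3)² − 5.
Hence h = 3.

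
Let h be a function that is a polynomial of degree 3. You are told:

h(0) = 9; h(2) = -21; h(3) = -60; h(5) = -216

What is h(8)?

-735

Write h(x) = ax³ + bx² + cx + d; the 4 given values yield a linear system in the 4 coefficients.
Solving, h(x) = -x³ - 3x² - 5x + 9.
Then h(8) = -735.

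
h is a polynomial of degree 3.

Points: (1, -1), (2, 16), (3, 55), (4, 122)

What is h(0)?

-2

Write h(t) = at³ + bt² + ct + d; the 4 given values yield a linear system in the 4 coefficients.
Solving, h(t) = t³ + 5t² - 5t - 2.
The constant term is h(0) = -2.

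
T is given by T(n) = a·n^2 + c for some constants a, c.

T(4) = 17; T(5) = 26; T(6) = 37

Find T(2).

5

From T(4) = 17 and T(5) = 26: 16a + c = 17 and 25a + c = 26.
Subtracting: 9a = 9, so a = 1; then c = 17 − 1·16 = 1.
So T(n) = 1n² + 1, and T(2) = 5.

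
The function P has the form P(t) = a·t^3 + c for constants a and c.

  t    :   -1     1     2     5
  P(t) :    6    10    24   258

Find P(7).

694

From P(-1) = 6 and P(1) = 10: -1a + c = 6 and 1a + c = 10.
Subtracting: 2a = 4, so a = 2; then c = 6 − 2·(-1) = 8.
So P(t) = 2t³ + 8, and P(7) = 694.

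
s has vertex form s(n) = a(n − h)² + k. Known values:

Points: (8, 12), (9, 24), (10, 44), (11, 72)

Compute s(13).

First differences 12, 20, 28; second difference 8 = 2a, so a = 4.
Expanding, the n-coefficient is −2ah = -8h; matching it to the data gives h = 7, and then k = 8.
So s(n) = 4(n − 7)² + 8.
s(13) = 4·6² + 8 = 152.

152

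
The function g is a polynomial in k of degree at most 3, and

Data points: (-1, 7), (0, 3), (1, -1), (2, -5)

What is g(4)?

-13

Write g(k) = ak³ + bk² + ck + d; the 4 given values yield a linear system in the 4 coefficients.
Solving, the top 2 coefficients vanish, and g(k) = -4k + 3.
Then g(4) = -13.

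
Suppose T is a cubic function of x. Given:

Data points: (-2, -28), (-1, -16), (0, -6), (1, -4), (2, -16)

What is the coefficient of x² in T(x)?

First differences: 12, 10, 2, -12. Second differences: -2, -8, -14. Third differences: -6, -6.
Level-3 differences are constant, so T has degree 3.
Fitting a degree-3 polynomial gives T(x) = -x³ - 4x² + 7x - 6.
The coefficient of x² is -4.

-4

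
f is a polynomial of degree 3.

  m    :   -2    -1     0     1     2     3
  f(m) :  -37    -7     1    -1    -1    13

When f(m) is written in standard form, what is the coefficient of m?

1

First differences: 30, 8, -2, 0, 14. Second differences: -22, -10, 2, 14. Third differences: 12, 12, 12.
Level-3 differences are constant, so f has degree 3.
Fitting a degree-3 polynomial gives f(m) = 2m³ - 5m² + m + 1.
The coefficient of m is 1.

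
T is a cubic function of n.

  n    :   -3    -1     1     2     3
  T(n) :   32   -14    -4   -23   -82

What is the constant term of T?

-7

Write T(n) = an³ + bn² + cn + d; the 5 given values yield a linear system in the 4 coefficients.
Solving, T(n) = -3n³ - 2n² + 8n - 7.
The constant term is T(0) = -7.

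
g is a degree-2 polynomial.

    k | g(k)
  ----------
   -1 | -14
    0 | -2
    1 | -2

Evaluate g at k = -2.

-38

Write g(k) = ak² + bk + c; the 3 given values yield a linear system in the 3 coefficients.
Solving, g(k) = -6k² + 6k - 2.
Then g(-2) = -38.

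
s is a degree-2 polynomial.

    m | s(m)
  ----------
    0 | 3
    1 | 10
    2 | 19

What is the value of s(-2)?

Write s(m) = am² + bm + c; the 3 given values yield a linear system in the 3 coefficients.
Solving, s(m) = m² + 6m + 3.
Then s(-2) = -5.

-5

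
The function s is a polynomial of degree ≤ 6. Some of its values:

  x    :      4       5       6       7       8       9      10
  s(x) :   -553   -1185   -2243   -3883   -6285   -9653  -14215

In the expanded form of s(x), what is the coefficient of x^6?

First differences: -632, -1058, -1640, -2402, -3368, -4562. Second differences: -426, -582, -762, -966, -1194. Third differences: -156, -180, -204, -228. Fourth differences: -24, -24, -24.
Level-4 differences are constant, so s has degree 4.
Fitting a degree-4 polynomial gives s(x) = -x^4 - 4x³ - 2x² - x - 5.
The coefficient of x^6 is 0.

0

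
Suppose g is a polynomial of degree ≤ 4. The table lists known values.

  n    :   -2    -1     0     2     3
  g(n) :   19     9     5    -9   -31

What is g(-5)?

145

Write g(n) = an^4 + bn³ + cn² + dn + e; the 5 given values yield a linear system in the 5 coefficients.
Solving, the leading coefficient vanishes, and g(n) = -n³ - 3n + 5.
Then g(-5) = 145.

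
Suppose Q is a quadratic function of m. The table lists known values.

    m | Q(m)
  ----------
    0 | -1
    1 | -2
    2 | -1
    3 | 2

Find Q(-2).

First differences: -1, 1, 3. Second differences: 2, 2.
Level-2 differences are constant, so Q has degree 2.
Fitting a degree-2 polynomial gives Q(m) = m² - 2m - 1.
Then Q(-2) = 7.

7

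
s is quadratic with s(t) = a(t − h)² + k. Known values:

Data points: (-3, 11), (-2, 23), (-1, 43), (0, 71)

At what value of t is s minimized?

-4

First differences 12, 20, 28; second difference 8 = 2a, so a = 4.
Expanding, the t-coefficient is −2ah = -8h; matching it to the data gives h = -4, and then k = 7.
So s(t) = 4(t + 4)² + 7.
Hence h = -4.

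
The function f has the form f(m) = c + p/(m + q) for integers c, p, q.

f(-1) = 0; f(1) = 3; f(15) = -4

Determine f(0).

(f(m) − c)(m + q) = p for each data point; the three points give a linear system in c and q, then p follows.
Solving: c = -3, q = -3, p = -12, so f(m) = -3 − 12/(m − 3).
Then f(0) = -3 − 12/(-3) = 1.

1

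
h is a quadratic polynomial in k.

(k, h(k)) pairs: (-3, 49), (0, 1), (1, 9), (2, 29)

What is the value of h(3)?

61

Write h(k) = ak² + bk + c; the 4 given values yield a linear system in the 3 coefficients.
Solving, h(k) = 6k² + 2k + 1.
Then h(3) = 61.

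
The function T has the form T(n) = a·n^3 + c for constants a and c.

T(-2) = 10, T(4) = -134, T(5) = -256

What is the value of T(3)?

-60

From T(-2) = 10 and T(4) = -134: -8a + c = 10 and 64a + c = -134.
Subtracting: 72a = -144, so a = -2; then c = 10 − (-2)·(-8) = -6.
So T(n) = -2n³ − 6, and T(3) = -60.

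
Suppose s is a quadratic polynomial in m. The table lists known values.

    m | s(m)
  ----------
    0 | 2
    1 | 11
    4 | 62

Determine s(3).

41

Write s(m) = am² + bm + c; the 3 given values yield a linear system in the 3 coefficients.
Solving, s(m) = 2m² + 7m + 2.
Then s(3) = 41.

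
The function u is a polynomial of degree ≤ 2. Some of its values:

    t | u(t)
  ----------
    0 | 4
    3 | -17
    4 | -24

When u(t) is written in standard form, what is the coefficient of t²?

Write u(t) = at² + bt + c; the 3 given values yield a linear system in the 3 coefficients.
Solving, the leading coefficient vanishes, and u(t) = -7t + 4.
The coefficient of t² is 0.

0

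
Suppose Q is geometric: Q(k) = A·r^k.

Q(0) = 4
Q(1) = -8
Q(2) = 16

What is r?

-2

Consecutive ratio: -8/4 = -2, and 16/(-8) = -2, so r = -2.
Then A·(-2)^0 = 4 gives A = 4, and Q(k) = 4·(-2)^k.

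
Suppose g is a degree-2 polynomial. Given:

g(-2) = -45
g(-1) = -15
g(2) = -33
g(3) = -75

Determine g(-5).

Write g(t) = at² + bt + c; the 4 given values yield a linear system in the 3 coefficients.
Solving, g(t) = -9t² + 3t - 3.
Then g(-5) = -243.

-243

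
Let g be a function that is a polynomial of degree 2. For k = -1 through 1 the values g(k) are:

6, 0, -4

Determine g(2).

Write g(k) = ak² + bk + c; the 3 given values yield a linear system in the 3 coefficients.
Solving, g(k) = k² - 5k.
Then g(2) = -6.

-6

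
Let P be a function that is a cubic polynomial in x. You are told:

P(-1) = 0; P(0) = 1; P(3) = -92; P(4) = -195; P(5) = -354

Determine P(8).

Write P(x) = ax³ + bx² + cx + d; the 5 given values yield a linear system in the 4 coefficients.
Solving, P(x) = -2x³ - 4x² - x + 1.
Then P(8) = -1287.

-1287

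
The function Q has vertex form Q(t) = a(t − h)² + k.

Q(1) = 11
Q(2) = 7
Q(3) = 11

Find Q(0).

23

First differences -4, 4; second difference 8 = 2a, so a = 4.
Expanding, the t-coefficient is −2ah = -8h; matching it to the data gives h = 2, and then k = 7.
So Q(t) = 4(t − 2)² + 7.
Q(0) = 4·(-2)² + 7 = 23.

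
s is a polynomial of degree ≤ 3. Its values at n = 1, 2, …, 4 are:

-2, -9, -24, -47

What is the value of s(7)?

-164

Write s(n) = an³ + bn² + cn + d; the 4 given values yield a linear system in the 4 coefficients.
Solving, the leading coefficient vanishes, and s(n) = -4n² + 5n - 3.
Then s(7) = -164.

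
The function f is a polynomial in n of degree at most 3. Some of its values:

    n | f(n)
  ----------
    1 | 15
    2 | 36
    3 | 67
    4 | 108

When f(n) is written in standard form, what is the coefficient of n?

First differences: 21, 31, 41. Second differences: 10, 10.
Level-2 differences are constant, so f has degree 2.
Fitting a degree-2 polynomial gives f(n) = 5n² + 6n + 4.
The coefficient of n is 6.

6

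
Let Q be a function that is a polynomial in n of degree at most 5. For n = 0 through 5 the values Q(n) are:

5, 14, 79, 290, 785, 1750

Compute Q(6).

Write Q(n) = an^5 + bn^4 + cn³ + dn² + en + p; the 6 given values yield a linear system in the 6 coefficients.
Solving, the leading coefficient vanishes, and Q(n) = 2n^4 + 3n³ + 5n² - n + 5.
Then Q(6) = 3419.

3419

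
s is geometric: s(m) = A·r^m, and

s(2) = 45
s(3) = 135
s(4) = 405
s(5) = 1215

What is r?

3

Consecutive ratio: 135/45 = 3, and 405/135 = 3, so r = 3.
Then A·3^2 = 45 gives A = 5, and s(m) = 5·3^m.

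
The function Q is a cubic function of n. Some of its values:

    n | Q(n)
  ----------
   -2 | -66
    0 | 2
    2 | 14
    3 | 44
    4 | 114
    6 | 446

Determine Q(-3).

Write Q(n) = an³ + bn² + cn + d; the 6 given values yield a linear system in the 4 coefficients.
Solving, Q(n) = 3n³ - 7n² + 8n + 2.
Then Q(-3) = -166.

-166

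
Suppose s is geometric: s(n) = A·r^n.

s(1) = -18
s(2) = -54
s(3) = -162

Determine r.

Consecutive ratio: -54/(-18) = 3, and -162/(-54) = 3, so r = 3.
Then A·3^1 = -18 gives A = -6, and s(n) = -6·3^n.

3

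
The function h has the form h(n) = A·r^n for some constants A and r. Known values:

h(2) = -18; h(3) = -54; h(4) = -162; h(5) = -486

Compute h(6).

Consecutive ratio: -54/(-18) = 3, and -162/(-54) = 3, so r = 3.
Then A·3^2 = -18 gives A = -2, and h(n) = -2·3^n.
h(6) = -2·3^6 = -1458.

-1458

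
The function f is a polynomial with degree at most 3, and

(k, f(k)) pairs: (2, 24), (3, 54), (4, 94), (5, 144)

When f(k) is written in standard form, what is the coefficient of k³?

Write f(k) = ak³ + bk² + ck + d; the 4 given values yield a linear system in the 4 coefficients.
Solving, the leading coefficient vanishes, and f(k) = 5k² + 5k - 6.
The coefficient of k³ is 0.

0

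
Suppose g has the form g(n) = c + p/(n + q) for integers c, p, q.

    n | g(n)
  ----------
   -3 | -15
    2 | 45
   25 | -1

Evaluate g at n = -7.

-9

(g(n) − c)(n + q) = p for each data point; the three points give a linear system in c and q, then p follows.
Solving: c = -3, q = -1, p = 48, so g(n) = -3 + 48/(n − 1).
Then g(-7) = -3 + 48/(-8) = -9.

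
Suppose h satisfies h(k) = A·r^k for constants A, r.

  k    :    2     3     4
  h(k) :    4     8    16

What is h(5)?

32

Consecutive ratio: 8/4 = 2, and 16/8 = 2, so r = 2.
Then A·2^2 = 4 gives A = 1, and h(k) = 1·2^k.
h(5) = 1·2^5 = 32.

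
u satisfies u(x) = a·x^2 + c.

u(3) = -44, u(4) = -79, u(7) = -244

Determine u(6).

From u(3) = -44 and u(4) = -79: 9a + c = -44 and 16a + c = -79.
Subtracting: 7a = -35, so a = -5; then c = -44 − (-5)·9 = 1.
So u(x) = -5x² + 1, and u(6) = -179.

-179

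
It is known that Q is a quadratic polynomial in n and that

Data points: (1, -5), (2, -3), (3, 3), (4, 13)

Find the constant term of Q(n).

First differences: 2, 6, 10. Second differences: 4, 4.
Level-2 differences are constant, so Q has degree 2.
Fitting a degree-2 polynomial gives Q(n) = 2n² - 4n - 3.
The constant term is Q(0) = -3.

-3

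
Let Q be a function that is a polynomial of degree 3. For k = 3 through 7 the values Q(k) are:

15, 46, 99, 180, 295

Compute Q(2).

0

First differences: 31, 53, 81, 115. Second differences: 22, 28, 34. Third differences: 6, 6.
Level-3 differences are constant, so Q has degree 3.
Fitting a degree-3 polynomial gives Q(k) = k³ - k² + k - 6.
Then Q(2) = 0.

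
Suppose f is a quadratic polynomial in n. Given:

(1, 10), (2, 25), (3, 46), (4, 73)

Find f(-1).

-2

First differences: 15, 21, 27. Second differences: 6, 6.
Level-2 differences are constant, so f has degree 2.
Fitting a degree-2 polynomial gives f(n) = 3n² + 6n + 1.
Then f(-1) = -2.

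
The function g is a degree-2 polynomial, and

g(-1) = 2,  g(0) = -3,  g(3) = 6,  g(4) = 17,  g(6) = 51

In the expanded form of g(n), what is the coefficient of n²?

2

Write g(n) = an² + bn + c; the 5 given values yield a linear system in the 3 coefficients.
Solving, g(n) = 2n² - 3n - 3.
The coefficient of n² is 2.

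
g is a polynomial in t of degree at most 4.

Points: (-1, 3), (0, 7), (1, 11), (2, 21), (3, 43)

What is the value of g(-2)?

First differences: 4, 4, 10, 22. Second differences: 0, 6, 12. Third differences: 6, 6.
Level-3 differences are constant, so g has degree 3.
Fitting a degree-3 polynomial gives g(t) = t³ + 3t + 7.
Then g(-2) = -7.

-7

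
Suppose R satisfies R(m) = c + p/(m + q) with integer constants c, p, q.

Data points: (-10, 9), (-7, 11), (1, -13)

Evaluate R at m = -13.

(R(m) − c)(m + q) = p for each data point; the three points give a linear system in c and q, then p follows.
Solving: c = 5, q = 1, p = -36, so R(m) = 5 − 36/(m + 1).
Then R(-13) = 5 − 36/(-12) = 8.

8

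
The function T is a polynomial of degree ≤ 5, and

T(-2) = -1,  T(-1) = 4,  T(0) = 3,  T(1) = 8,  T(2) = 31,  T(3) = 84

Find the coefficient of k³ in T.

First differences: 5, -1, 5, 23, 53. Second differences: -6, 6, 18, 30. Third differences: 12, 12, 12.
Level-3 differences are constant, so T has degree 3.
Fitting a degree-3 polynomial gives T(k) = 2k³ + 3k² + 3.
The coefficient of k³ is 2.

2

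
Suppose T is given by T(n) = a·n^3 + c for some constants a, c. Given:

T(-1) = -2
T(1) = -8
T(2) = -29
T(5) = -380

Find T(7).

From T(-1) = -2 and T(1) = -8: -1a + c = -2 and 1a + c = -8.
Subtracting: 2a = -6, so a = -3; then c = -2 − (-3)·(-1) = -5.
So T(n) = -3n³ − 5, and T(7) = -1034.

-1034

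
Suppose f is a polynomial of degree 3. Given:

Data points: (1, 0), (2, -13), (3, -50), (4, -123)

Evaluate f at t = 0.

1

Write f(t) = at³ + bt² + ct + d; the 4 given values yield a linear system in the 4 coefficients.
Solving, f(t) = -2t³ + t + 1.
Then f(0) = 1.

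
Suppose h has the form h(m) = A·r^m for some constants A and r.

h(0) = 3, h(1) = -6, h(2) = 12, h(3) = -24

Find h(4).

Consecutive ratio: -6/3 = -2, and 12/(-6) = -2, so r = -2.
Then A·(-2)^0 = 3 gives A = 3, and h(m) = 3·(-2)^m.
h(4) = 3·(-2)^4 = 48.

48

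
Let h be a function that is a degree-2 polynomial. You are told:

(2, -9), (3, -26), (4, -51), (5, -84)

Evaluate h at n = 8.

Write h(n) = an² + bn + c; the 4 given values yield a linear system in the 3 coefficients.
Solving, h(n) = -4n² + 3n + 1.
Then h(8) = -231.

-231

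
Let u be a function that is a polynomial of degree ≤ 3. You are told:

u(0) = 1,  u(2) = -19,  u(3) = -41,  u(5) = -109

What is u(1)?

-5

Write u(n) = an³ + bn² + cn + d; the 4 given values yield a linear system in the 4 coefficients.
Solving, the leading coefficient vanishes, and u(n) = -4n² - 2n + 1.
Then u(1) = -5.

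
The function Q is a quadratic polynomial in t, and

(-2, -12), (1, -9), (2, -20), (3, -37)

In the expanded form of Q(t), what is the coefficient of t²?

-3

Write Q(t) = at² + bt + c; the 4 given values yield a linear system in the 3 coefficients.
Solving, Q(t) = -3t² - 2t - 4.
The coefficient of t² is -3.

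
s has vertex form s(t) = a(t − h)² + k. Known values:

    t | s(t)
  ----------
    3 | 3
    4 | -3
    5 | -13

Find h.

2

First differences -6, -10; second difference -4 = 2a, so a = -2.
Expanding, the t-coefficient is −2ah = 4h; matching it to the data gives h = 2, and then k = 5.
So s(t) = -2(t − 2)² + 5.
Hence h = 2.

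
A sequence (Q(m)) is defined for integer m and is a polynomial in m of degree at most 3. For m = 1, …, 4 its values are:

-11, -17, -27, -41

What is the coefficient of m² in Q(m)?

First differences: -6, -10, -14. Second differences: -4, -4.
Level-2 differences are constant, so Q has degree 2.
Fitting a degree-2 polynomial gives Q(m) = -2m² - 9.
The coefficient of m² is -2.

-2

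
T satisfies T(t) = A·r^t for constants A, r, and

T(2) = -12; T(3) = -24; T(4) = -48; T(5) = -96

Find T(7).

Consecutive ratio: -24/(-12) = 2, and -48/(-24) = 2, so r = 2.
Then A·2^2 = -12 gives A = -3, and T(t) = -3·2^t.
T(7) = -3·2^7 = -384.

-384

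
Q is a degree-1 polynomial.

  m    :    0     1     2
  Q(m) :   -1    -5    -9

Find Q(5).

Write Q(m) = am + b; the 3 given values yield a linear system in the 2 coefficients.
Solving, Q(m) = -4m - 1.
Then Q(5) = -21.

-21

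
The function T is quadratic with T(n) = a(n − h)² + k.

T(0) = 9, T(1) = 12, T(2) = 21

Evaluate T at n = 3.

36

First differences 3, 9; second difference 6 = 2a, so a = 3.
Expanding, the n-coefficient is −2ah = -6h; matching it to the data gives h = 0, and then k = 9.
So T(n) = 3(n + 0)² + 9.
T(3) = 3·3² + 9 = 36.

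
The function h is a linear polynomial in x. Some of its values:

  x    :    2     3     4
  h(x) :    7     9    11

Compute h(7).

Write h(x) = ax + b; the 3 given values yield a linear system in the 2 coefficients.
Solving, h(x) = 2x + 3.
Then h(7) = 17.

17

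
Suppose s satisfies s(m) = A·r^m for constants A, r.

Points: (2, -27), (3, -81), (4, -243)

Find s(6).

Consecutive ratio: -81/(-27) = 3, and -243/(-81) = 3, so r = 3.
Then A·3^2 = -27 gives A = -3, and s(m) = -3·3^m.
s(6) = -3·3^6 = -2187.

-2187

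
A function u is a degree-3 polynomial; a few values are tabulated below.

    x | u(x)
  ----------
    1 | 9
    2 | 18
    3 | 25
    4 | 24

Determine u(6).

-26

Write u(x) = ax³ + bx² + cx + d; the 4 given values yield a linear system in the 4 coefficients.
Solving, u(x) = -x³ + 5x² + x + 4.
Then u(6) = -26.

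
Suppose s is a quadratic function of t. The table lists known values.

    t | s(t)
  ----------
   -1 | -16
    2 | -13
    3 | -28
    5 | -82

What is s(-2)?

Write s(t) = at² + bt + c; the 4 given values yield a linear system in the 3 coefficients.
Solving, s(t) = -4t² + 5t - 7.
Then s(-2) = -33.

-33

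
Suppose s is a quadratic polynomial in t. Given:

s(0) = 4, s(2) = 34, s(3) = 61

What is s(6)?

190

Write s(t) = at² + bt + c; the 3 given values yield a linear system in the 3 coefficients.
Solving, s(t) = 4t² + 7t + 4.
Then s(6) = 190.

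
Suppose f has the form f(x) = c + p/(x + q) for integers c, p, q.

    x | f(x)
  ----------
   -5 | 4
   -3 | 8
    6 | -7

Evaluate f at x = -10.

(f(x) − c)(x + q) = p for each data point; the three points give a linear system in c and q, then p follows.
Solving: c = -2, q = 0, p = -30, so f(x) = -2 − 30/(x + 0).
Then f(-10) = -2 − 30/(-10) = 1.

1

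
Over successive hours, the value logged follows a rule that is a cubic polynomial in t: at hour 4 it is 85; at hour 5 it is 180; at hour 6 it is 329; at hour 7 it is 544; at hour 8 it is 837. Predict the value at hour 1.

Write the value at t as Q(t).
Write Q(t) = at³ + bt² + ct + d; the 5 given values yield a linear system in the 4 coefficients.
Solving, Q(t) = 2t³ - 3t² + 5.
Then Q(1) = 4.

4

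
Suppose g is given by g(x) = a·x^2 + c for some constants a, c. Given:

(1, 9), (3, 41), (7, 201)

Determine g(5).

105

From g(1) = 9 and g(3) = 41: 1a + c = 9 and 9a + c = 41.
Subtracting: 8a = 32, so a = 4; then c = 9 − 4·1 = 5.
So g(x) = 4x² + 5, and g(5) = 105.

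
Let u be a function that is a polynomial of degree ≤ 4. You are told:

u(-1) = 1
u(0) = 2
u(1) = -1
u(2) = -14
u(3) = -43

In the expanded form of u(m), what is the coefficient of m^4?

0

Write u(m) = am^4 + bm³ + cm² + dm + e; the 5 given values yield a linear system in the 5 coefficients.
Solving, the leading coefficient vanishes, and u(m) = -m³ - 2m² + 2.
The coefficient of m^4 is 0.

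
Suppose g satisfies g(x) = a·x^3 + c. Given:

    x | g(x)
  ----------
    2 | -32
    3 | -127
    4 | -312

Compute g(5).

-617

From g(2) = -32 and g(3) = -127: 8a + c = -32 and 27a + c = -127.
Subtracting: 19a = -95, so a = -5; then c = -32 − (-5)·8 = 8.
So g(x) = -5x³ + 8, and g(5) = -617.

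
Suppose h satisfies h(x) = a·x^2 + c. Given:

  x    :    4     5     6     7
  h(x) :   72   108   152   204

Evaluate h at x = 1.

12

From h(4) = 72 and h(5) = 108: 16a + c = 72 and 25a + c = 108.
Subtracting: 9a = 36, so a = 4; then c = 72 − 4·16 = 8.
So h(x) = 4x² + 8, and h(1) = 12.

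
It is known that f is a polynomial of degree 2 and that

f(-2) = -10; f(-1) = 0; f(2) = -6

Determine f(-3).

Write f(k) = ak² + bk + c; the 3 given values yield a linear system in the 3 coefficients.
Solving, f(k) = -3k² + k + 4.
Then f(-3) = -26.

-26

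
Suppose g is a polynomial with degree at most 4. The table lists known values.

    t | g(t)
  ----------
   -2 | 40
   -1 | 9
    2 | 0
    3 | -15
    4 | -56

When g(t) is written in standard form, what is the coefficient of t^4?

Write g(t) = at^4 + bt³ + ct² + dt + e; the 5 given values yield a linear system in the 5 coefficients.
Solving, the leading coefficient vanishes, and g(t) = -2t³ + 5t² - 2t.
The coefficient of t^4 is 0.

0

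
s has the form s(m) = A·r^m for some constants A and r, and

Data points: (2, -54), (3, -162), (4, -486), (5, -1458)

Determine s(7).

-13122

Consecutive ratio: -162/(-54) = 3, and -486/(-162) = 3, so r = 3.
Then A·3^2 = -54 gives A = -6, and s(m) = -6·3^m.
s(7) = -6·3^7 = -13122.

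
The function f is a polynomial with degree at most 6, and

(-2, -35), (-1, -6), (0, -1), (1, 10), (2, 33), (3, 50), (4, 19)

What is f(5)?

Write f(n) = an^6 + bn^5 + cn^4 + dn³ + en² + pn + q; the 7 given values yield a linear system in the 7 coefficients.
Solving, the top 2 coefficients vanish, and f(n) = -n^4 + 3n³ + 4n² + 5n - 1.
Then f(5) = -126.

-126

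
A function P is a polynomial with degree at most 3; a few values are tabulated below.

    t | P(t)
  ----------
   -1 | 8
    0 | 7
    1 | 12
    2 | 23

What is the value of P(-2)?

15

First differences: -1, 5, 11. Second differences: 6, 6.
Level-2 differences are constant, so P has degree 2.
Fitting a degree-2 polynomial gives P(t) = 3t² + 2t + 7.
Then P(-2) = 15.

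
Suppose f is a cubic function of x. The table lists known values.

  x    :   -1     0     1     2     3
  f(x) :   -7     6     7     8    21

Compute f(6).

First differences: 13, 1, 1, 13. Second differences: -12, 0, 12. Third differences: 12, 12.
Level-3 differences are constant, so f has degree 3.
Fitting a degree-3 polynomial gives f(x) = 2x³ - 6x² + 5x + 6.
Then f(6) = 252.

252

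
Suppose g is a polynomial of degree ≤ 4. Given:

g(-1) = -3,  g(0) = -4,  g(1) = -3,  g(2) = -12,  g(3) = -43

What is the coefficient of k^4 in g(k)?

0

First differences: -1, 1, -9, -31. Second differences: 2, -10, -22. Third differences: -12, -12.
Level-3 differences are constant, so g has degree 3.
Fitting a degree-3 polynomial gives g(k) = -2k³ + k² + 2k - 4.
The coefficient of k^4 is 0.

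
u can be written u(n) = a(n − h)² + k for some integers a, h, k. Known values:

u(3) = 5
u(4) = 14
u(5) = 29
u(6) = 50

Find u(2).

First differences 9, 15, 21; second difference 6 = 2a, so a = 3.
Expanding, the n-coefficient is −2ah = -6h; matching it to the data gives h = 2, and then k = 2.
So u(n) = 3(n − 2)² + 2.
u(2) = 3·0² + 2 = 2.

2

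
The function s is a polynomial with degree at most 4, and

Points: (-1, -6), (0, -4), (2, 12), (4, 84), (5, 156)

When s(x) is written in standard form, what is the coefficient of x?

2

Write s(x) = ax^4 + bx³ + cx² + dx + e; the 5 given values yield a linear system in the 5 coefficients.
Solving, the leading coefficient vanishes, and s(x) = x³ + x² + 2x - 4.
The coefficient of x is 2.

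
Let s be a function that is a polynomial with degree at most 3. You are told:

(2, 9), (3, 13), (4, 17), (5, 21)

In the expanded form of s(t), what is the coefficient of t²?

0

First differences: 4, 4, 4.
Level-1 differences are constant, so s has degree 1.
Fitting a degree-1 polynomial gives s(t) = 4t + 1.
The coefficient of t² is 0.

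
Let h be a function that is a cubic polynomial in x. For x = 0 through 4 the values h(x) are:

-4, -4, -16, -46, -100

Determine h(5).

-184

First differences: 0, -12, -30, -54. Second differences: -12, -18, -24. Third differences: -6, -6.
Level-3 differences are constant, so h has degree 3.
Fitting a degree-3 polynomial gives h(x) = -x³ - 3x² + 4x - 4.
Then h(5) = -184.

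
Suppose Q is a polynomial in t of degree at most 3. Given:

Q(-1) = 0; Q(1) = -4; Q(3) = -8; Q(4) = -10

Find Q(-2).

2

Write Q(t) = at³ + bt² + ct + d; the 4 given values yield a linear system in the 4 coefficients.
Solving, the top 2 coefficients vanish, and Q(t) = -2t - 2.
Then Q(-2) = 2.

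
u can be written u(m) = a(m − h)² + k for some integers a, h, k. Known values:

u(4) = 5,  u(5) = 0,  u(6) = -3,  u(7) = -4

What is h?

7

First differences -5, -3, -1; second difference 2 = 2a, so a = 1.
Expanding, the m-coefficient is −2ah = -2h; matching it to the data gives h = 7, and then k = -4.
So u(m) = 1(m − 7)² − 4.
Hence h = 7.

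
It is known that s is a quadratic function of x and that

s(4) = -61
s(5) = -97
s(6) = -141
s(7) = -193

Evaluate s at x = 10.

-397

First differences: -36, -44, -52. Second differences: -8, -8.
Level-2 differences are constant, so s has degree 2.
Fitting a degree-2 polynomial gives s(x) = -4x² + 3.
Then s(10) = -397.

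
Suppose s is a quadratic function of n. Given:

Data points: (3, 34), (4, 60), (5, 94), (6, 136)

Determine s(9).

First differences: 26, 34, 42. Second differences: 8, 8.
Level-2 differences are constant, so s has degree 2.
Fitting a degree-2 polynomial gives s(n) = 4n² - 2n + 4.
Then s(9) = 310.

310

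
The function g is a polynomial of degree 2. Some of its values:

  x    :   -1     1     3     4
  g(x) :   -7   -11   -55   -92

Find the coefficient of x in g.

-2

Write g(x) = ax² + bx + c; the 4 given values yield a linear system in the 3 coefficients.
Solving, g(x) = -5x² - 2x - 4.
The coefficient of x is -2.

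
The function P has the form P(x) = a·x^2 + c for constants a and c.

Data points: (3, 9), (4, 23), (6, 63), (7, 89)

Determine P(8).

119

From P(3) = 9 and P(4) = 23: 9a + c = 9 and 16a + c = 23.
Subtracting: 7a = 14, so a = 2; then c = 9 − 2·9 = -9.
So P(x) = 2x² − 9, and P(8) = 119.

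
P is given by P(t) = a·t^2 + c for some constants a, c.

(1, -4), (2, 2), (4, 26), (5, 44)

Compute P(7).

92

From P(1) = -4 and P(2) = 2: 1a + c = -4 and 4a + c = 2.
Subtracting: 3a = 6, so a = 2; then c = -4 − 2·1 = -6.
So P(t) = 2t² − 6, and P(7) = 92.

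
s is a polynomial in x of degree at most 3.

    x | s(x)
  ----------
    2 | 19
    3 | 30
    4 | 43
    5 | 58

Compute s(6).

75

First differences: 11, 13, 15. Second differences: 2, 2.
Level-2 differences are constant, so s has degree 2.
Extending the table by one column gives the next first difference 17, so s(6) = 58 + 17 = 75.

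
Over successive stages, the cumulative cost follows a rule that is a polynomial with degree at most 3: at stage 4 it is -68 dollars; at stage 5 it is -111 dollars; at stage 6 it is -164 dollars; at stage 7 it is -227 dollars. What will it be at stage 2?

Write the value at k as f(k).
First differences: -43, -53, -63. Second differences: -10, -10.
Level-2 differences are constant, so f has degree 2.
Fitting a degree-2 polynomial gives f(k) = -5k² + 2k + 4.
Then f(2) = -12.

-12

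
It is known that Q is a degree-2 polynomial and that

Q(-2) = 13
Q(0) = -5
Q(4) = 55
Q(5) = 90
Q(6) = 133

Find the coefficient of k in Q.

-1

Write Q(k) = ak² + bk + c; the 5 given values yield a linear system in the 3 coefficients.
Solving, Q(k) = 4k² - k - 5.
The coefficient of k is -1.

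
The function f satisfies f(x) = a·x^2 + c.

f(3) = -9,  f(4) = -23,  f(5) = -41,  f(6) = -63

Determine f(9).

From f(3) = -9 and f(4) = -23: 9a + c = -9 and 16a + c = -23.
Subtracting: 7a = -14, so a = -2; then c = -9 − (-2)·9 = 9.
So f(x) = -2x² + 9, and f(9) = -153.

-153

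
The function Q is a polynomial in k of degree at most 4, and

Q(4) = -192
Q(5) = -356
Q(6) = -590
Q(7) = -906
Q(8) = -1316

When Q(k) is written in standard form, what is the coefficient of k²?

-5

First differences: -164, -234, -316, -410. Second differences: -70, -82, -94. Third differences: -12, -12.
Level-3 differences are constant, so Q has degree 3.
Fitting a degree-3 polynomial gives Q(k) = -2k³ - 5k² + 3k + 4.
The coefficient of k² is -5.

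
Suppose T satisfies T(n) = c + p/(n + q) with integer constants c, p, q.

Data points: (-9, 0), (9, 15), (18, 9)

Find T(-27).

3

(T(n) − c)(n + q) = p for each data point; the three points give a linear system in c and q, then p follows.
Solving: c = 5, q = -3, p = 60, so T(n) = 5 + 60/(n − 3).
Then T(-27) = 5 + 60/(-30) = 3.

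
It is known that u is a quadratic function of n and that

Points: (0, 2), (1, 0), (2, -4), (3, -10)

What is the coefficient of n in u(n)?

-1

First differences: -2, -4, -6. Second differences: -2, -2.
Level-2 differences are constant, so u has degree 2.
Fitting a degree-2 polynomial gives u(n) = -n² - n + 2.
The coefficient of n is -1.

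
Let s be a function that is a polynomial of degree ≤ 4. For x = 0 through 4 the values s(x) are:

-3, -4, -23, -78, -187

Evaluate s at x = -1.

First differences: -1, -19, -55, -109. Second differences: -18, -36, -54. Third differences: -18, -18.
Level-3 differences are constant, so s has degree 3.
Fitting a degree-3 polynomial gives s(x) = -3x³ + 2x - 3.
Then s(-1) = -2.

-2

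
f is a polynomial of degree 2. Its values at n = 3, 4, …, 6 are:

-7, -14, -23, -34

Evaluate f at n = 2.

Write f(n) = an² + bn + c; the 4 given values yield a linear system in the 3 coefficients.
Solving, f(n) = -n² + 2.
Then f(2) = -2.

-2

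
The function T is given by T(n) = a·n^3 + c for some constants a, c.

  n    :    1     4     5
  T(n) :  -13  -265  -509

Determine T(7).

From T(1) = -13 and T(4) = -265: 1a + c = -13 and 64a + c = -265.
Subtracting: 63a = -252, so a = -4; then c = -13 − (-4)·1 = -9.
So T(n) = -4n³ − 9, and T(7) = -1381.

-1381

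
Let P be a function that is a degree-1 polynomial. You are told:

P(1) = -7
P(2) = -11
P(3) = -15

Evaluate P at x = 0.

-3

Write P(x) = ax + b; the 3 given values yield a linear system in the 2 coefficients.
Solving, P(x) = -4x - 3.
Then P(0) = -3.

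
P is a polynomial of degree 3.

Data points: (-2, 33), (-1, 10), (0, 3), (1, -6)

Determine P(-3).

90

Write P(k) = ak³ + bk² + ck + d; the 4 given values yield a linear system in the 4 coefficients.
Solving, P(k) = -3k³ - k² - 5k + 3.
Then P(-3) = 90.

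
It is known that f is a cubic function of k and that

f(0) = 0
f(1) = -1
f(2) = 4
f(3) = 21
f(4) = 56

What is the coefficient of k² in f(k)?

0

First differences: -1, 5, 17, 35. Second differences: 6, 12, 18. Third differences: 6, 6.
Level-3 differences are constant, so f has degree 3.
Fitting a degree-3 polynomial gives f(k) = k³ - 2k.
The coefficient of k² is 0.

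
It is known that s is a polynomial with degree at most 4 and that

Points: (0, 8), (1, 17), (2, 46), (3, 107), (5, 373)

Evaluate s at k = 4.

Write s(k) = ak^4 + bk³ + ck² + dk + e; the 5 given values yield a linear system in the 5 coefficients.
Solving, the leading coefficient vanishes, and s(k) = 2k³ + 4k² + 3k + 8.
Then s(4) = 212.

212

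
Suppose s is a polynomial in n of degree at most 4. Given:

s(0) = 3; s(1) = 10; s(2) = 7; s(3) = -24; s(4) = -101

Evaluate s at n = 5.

-242

Write s(n) = an^4 + bn³ + cn² + dn + e; the 5 given values yield a linear system in the 5 coefficients.
Solving, the leading coefficient vanishes, and s(n) = -3n³ + 4n² + 6n + 3.
Then s(5) = -242.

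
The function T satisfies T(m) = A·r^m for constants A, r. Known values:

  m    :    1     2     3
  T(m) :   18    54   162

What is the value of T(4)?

Consecutive ratio: 54/18 = 3, and 162/54 = 3, so r = 3.
Then A·3^1 = 18 gives A = 6, and T(m) = 6·3^m.
T(4) = 6·3^4 = 486.

486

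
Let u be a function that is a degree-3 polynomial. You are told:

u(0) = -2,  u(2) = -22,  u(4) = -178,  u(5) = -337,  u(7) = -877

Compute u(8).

Write u(n) = an³ + bn² + cn + d; the 5 given values yield a linear system in the 4 coefficients.
Solving, u(n) = -2n³ - 5n² + 8n - 2.
Then u(8) = -1282.

-1282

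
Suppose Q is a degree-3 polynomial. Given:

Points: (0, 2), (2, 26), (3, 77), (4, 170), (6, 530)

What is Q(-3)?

Write Q(x) = ax³ + bx² + cx + d; the 5 given values yield a linear system in the 4 coefficients.
Solving, Q(x) = 2x³ + 3x² - 2x + 2.
Then Q(-3) = -19.

-19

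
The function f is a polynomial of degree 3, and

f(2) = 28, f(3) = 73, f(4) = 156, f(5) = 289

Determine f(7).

Write f(k) = ak³ + bk² + ck + d; the 4 given values yield a linear system in the 4 coefficients.
Solving, f(k) = 2k³ + k² + 2k + 4.
Then f(7) = 753.

753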